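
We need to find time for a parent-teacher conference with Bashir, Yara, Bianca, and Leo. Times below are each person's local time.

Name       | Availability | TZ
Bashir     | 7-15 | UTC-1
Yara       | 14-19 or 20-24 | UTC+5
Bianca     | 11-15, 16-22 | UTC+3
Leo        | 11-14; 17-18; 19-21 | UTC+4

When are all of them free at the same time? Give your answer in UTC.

Bashir in UTC: 08:00-16:00 (add 1h to convert from UTC-1).
Yara in UTC: 09:00-14:00, 15:00-19:00 (subtract 5h to convert from UTC+5).
Bianca in UTC: 08:00-12:00, 13:00-19:00 (subtract 3h to convert from UTC+3).
Leo in UTC: 07:00-10:00, 13:00-14:00, 15:00-17:00 (subtract 4h to convert from UTC+4).
Bashir ∩ Yara: 09:00-14:00, 15:00-16:00.
Bashir ∩ Yara ∩ Bianca: 09:00-12:00, 13:00-14:00, 15:00-16:00.
Bashir ∩ Yara ∩ Bianca ∩ Leo: 09:00-10:00, 13:00-14:00, 15:00-16:00.

09:00-10:00, 13:00-14:00, 15:00-16:00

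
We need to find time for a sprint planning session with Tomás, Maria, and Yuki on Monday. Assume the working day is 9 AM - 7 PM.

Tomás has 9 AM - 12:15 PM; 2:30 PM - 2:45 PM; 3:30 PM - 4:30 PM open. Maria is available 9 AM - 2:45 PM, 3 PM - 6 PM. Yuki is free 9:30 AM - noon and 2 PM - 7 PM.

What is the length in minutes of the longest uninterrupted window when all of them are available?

Tomás ∩ Maria: 09:00-12:15, 14:30-14:45, 15:30-16:30.
Tomás ∩ Maria ∩ Yuki: 09:30-12:00, 14:30-14:45, 15:30-16:30.
So the common availability across everyone is 09:30-12:00, 14:30-14:45, 15:30-16:30.
The longest is 09:30-12:00 at 150 minutes.

150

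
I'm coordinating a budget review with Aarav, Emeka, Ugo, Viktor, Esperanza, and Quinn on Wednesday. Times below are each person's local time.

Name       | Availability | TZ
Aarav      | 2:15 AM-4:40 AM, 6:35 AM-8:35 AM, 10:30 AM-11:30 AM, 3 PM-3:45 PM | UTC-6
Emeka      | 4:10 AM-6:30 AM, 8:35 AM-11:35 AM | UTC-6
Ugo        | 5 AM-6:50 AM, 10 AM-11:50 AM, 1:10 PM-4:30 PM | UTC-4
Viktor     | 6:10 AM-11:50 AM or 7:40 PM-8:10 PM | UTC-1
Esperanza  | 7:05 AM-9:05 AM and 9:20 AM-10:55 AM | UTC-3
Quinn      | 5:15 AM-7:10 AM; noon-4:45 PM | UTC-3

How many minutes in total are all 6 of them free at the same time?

0

Aarav in UTC: 08:15-10:40, 12:35-14:35, 16:30-17:30, 21:00-21:45 (add 6h to convert from UTC-6).
Emeka in UTC: 10:10-12:30, 14:35-17:35 (add 6h to convert from UTC-6).
Ugo in UTC: 09:00-10:50, 14:00-15:50, 17:10-20:30 (add 4h to convert from UTC-4).
Viktor in UTC: 07:10-12:50, 20:40-21:10 (add 1h to convert from UTC-1).
Esperanza in UTC: 10:05-12:05, 12:20-13:55 (add 3h to convert from UTC-3).
Quinn in UTC: 08:15-10:10, 15:00-19:45 (add 3h to convert from UTC-3).
Aarav ∩ Emeka: 10:10-10:40, 16:30-17:30.
Aarav ∩ Emeka ∩ Ugo: 10:10-10:40, 17:10-17:30.
Aarav ∩ Emeka ∩ Ugo ∩ Viktor: 10:10-10:40.
Aarav ∩ Emeka ∩ Ugo ∩ Viktor ∩ Esperanza: 10:10-10:40.
Aarav ∩ Emeka ∩ Ugo ∩ Viktor ∩ Esperanza ∩ Quinn: ∅.
There is no time when everyone is free.
There is no common window, so the total is 0 minutes.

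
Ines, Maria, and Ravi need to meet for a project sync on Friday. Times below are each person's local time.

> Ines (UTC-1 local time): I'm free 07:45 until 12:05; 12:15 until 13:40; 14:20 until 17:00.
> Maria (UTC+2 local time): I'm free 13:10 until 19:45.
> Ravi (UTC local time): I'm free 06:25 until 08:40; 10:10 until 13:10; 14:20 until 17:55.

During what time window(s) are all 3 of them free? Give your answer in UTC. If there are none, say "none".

Ines in UTC: 08:45-13:05, 13:15-14:40, 15:20-18:00 (add 1h to convert from UTC-1).
Maria in UTC: 11:10-17:45 (subtract 2h to convert from UTC+2).
Ravi in UTC: 06:25-08:40, 10:10-13:10, 14:20-17:55.
Ines ∩ Maria: 11:10-13:05, 13:15-14:40, 15:20-17:45.
Ines ∩ Maria ∩ Ravi: 11:10-13:05, 14:20-14:40, 15:20-17:45.
Those are the intersection windows.

11:10-13:05, 14:20-14:40, 15:20-17:45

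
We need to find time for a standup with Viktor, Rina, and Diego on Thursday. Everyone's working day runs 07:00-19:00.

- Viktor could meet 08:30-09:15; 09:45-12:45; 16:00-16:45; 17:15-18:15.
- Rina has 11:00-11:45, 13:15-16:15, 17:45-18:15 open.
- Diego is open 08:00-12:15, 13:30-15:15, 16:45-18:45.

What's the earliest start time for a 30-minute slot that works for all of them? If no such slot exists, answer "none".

Viktor ∩ Rina: 11:00-11:45, 16:00-16:15, 17:45-18:15.
Viktor ∩ Rina ∩ Diego: 11:00-11:45, 17:45-18:15.
The first common window of at least 30 minutes is 11:00-11:45, so the earliest start is 11:00.

11:00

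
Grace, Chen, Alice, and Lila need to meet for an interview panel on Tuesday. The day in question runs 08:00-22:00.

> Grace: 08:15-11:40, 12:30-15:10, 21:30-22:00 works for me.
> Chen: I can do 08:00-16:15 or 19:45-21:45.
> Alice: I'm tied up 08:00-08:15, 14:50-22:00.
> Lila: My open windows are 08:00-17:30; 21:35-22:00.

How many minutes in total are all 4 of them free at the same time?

Grace free: 08:15-11:40, 12:30-15:10, 21:30-22:00.
Chen free: 08:00-16:15, 19:45-21:45.
Alice free: 08:15-14:50 (invert busy blocks within the working day).
Lila free: 08:00-17:30, 21:35-22:00.
Grace ∩ Chen: 08:15-11:40, 12:30-15:10, 21:30-21:45.
Grace ∩ Chen ∩ Alice: 08:15-11:40, 12:30-14:50.
Grace ∩ Chen ∩ Alice ∩ Lila: 08:15-11:40, 12:30-14:50.
So the common availability across everyone is 08:15-11:40, 12:30-14:50.
Summing the common windows: 205 + 140 = 345 minutes.

345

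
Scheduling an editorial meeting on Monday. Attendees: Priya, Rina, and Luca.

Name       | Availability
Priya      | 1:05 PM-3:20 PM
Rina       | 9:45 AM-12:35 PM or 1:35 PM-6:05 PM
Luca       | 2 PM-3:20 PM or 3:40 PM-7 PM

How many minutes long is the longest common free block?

Priya ∩ Rina: 13:35-15:20.
Priya ∩ Rina ∩ Luca: 14:00-15:20.
The longest is 14:00-15:20 at 80 minutes.

80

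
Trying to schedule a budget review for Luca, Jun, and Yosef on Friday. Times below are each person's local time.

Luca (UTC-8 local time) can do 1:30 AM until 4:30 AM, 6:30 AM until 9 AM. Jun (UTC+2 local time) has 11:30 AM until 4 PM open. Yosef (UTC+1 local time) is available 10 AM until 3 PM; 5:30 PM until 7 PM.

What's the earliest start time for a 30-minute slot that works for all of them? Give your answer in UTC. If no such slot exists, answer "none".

09:30

Luca in UTC: 09:30-12:30, 14:30-17:00 (add 8h to convert from UTC-8).
Jun in UTC: 09:30-14:00 (subtract 2h to convert from UTC+2).
Yosef in UTC: 09:00-14:00, 16:30-18:00 (subtract 1h to convert from UTC+1).
Luca ∩ Jun: 09:30-12:30.
Luca ∩ Jun ∩ Yosef: 09:30-12:30.
The first common window of at least 30 minutes is 09:30-12:30, so the earliest start is 09:30.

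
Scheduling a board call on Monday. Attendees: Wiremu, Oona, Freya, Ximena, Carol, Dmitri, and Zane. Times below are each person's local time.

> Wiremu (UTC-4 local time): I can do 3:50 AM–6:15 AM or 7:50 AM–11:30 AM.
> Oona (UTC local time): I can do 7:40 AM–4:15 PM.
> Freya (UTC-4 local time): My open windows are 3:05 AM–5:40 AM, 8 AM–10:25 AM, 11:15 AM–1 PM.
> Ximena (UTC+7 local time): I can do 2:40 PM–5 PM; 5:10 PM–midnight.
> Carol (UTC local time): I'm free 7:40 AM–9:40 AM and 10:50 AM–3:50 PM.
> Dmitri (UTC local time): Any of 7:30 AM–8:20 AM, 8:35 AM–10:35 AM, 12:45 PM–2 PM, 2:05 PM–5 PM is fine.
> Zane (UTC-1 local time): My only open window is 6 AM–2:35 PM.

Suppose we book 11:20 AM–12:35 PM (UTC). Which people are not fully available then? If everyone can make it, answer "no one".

Wiremu in UTC: 07:50-10:15, 11:50-15:30 (add 4h to convert from UTC-4).
Oona in UTC: 07:40-16:15.
Freya in UTC: 07:05-09:40, 12:00-14:25, 15:15-17:00 (add 4h to convert from UTC-4).
Ximena in UTC: 07:40-10:00, 10:10-17:00 (subtract 7h to convert from UTC+7).
Carol in UTC: 07:40-09:40, 10:50-15:50.
Dmitri in UTC: 07:30-08:20, 08:35-10:35, 12:45-14:00, 14:05-17:00.
Zane in UTC: 07:00-15:35 (add 1h to convert from UTC-1).
Wiremu: not fully free for 11:20-12:35. Oona: free for 11:20-12:35. Freya: not fully free for 11:20-12:35. Ximena: free for 11:20-12:35. Carol: free for 11:20-12:35. Dmitri: not fully free for 11:20-12:35. Zane: free for 11:20-12:35.

Dmitri, Freya, Wiremu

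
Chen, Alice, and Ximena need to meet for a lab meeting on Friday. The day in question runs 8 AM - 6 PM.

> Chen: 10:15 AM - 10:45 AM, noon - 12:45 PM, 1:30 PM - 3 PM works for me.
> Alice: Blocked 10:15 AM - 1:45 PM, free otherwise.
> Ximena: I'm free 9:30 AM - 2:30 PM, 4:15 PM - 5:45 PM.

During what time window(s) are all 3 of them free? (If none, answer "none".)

13:45-14:30

Chen free: 10:15-10:45, 12:00-12:45, 13:30-15:00.
Alice free: 08:00-10:15, 13:45-18:00 (invert busy blocks within the working day).
Ximena free: 09:30-14:30, 16:15-17:45.
Chen ∩ Alice: 13:45-15:00.
Chen ∩ Alice ∩ Ximena: 13:45-14:30.
Those are the intersection windows.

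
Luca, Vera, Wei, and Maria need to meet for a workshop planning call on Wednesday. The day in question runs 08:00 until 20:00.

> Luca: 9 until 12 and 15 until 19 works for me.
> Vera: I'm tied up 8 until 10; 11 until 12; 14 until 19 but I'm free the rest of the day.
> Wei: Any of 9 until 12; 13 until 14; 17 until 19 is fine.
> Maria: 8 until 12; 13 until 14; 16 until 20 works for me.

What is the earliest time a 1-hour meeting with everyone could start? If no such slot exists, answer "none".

Luca free: 09:00-12:00, 15:00-19:00.
Vera free: 10:00-11:00, 12:00-14:00, 19:00-20:00 (invert busy blocks within the working day).
Wei free: 09:00-12:00, 13:00-14:00, 17:00-19:00.
Maria free: 08:00-12:00, 13:00-14:00, 16:00-20:00.
Luca ∩ Vera: 10:00-11:00.
Luca ∩ Vera ∩ Wei: 10:00-11:00.
Luca ∩ Vera ∩ Wei ∩ Maria: 10:00-11:00.
The first common window of at least 60 minutes is 10:00-11:00, so the earliest start is 10:00.

10:00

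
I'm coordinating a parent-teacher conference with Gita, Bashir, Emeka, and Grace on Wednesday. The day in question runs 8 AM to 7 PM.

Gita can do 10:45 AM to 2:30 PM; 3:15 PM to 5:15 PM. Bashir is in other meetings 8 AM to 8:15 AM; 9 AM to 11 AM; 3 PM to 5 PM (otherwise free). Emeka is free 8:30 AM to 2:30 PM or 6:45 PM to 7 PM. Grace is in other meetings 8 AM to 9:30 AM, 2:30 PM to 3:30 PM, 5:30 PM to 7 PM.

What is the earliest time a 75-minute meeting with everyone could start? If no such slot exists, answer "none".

11:00

Gita free: 10:45-14:30, 15:15-17:15.
Bashir free: 08:15-09:00, 11:00-15:00, 17:00-19:00 (invert busy blocks within the working day).
Emeka free: 08:30-14:30, 18:45-19:00.
Grace free: 09:30-14:30, 15:30-17:30 (invert busy blocks within the working day).
Gita ∩ Bashir: 11:00-14:30, 17:00-17:15.
Gita ∩ Bashir ∩ Emeka: 11:00-14:30.
Gita ∩ Bashir ∩ Emeka ∩ Grace: 11:00-14:30.
Those are the intersection windows.
The first common window of at least 75 minutes is 11:00-14:30, so the earliest start is 11:00.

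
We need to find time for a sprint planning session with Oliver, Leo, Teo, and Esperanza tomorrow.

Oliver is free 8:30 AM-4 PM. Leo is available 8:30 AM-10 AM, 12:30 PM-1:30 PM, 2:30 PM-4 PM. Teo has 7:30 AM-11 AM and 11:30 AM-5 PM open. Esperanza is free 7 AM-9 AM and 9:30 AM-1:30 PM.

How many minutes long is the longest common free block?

Oliver ∩ Leo: 08:30-10:00, 12:30-13:30, 14:30-16:00.
Oliver ∩ Leo ∩ Teo: 08:30-10:00, 12:30-13:30, 14:30-16:00.
Oliver ∩ Leo ∩ Teo ∩ Esperanza: 08:30-09:00, 09:30-10:00, 12:30-13:30.
So the common availability across everyone is 08:30-09:00, 09:30-10:00, 12:30-13:30.
The longest is 12:30-13:30 at 60 minutes.

60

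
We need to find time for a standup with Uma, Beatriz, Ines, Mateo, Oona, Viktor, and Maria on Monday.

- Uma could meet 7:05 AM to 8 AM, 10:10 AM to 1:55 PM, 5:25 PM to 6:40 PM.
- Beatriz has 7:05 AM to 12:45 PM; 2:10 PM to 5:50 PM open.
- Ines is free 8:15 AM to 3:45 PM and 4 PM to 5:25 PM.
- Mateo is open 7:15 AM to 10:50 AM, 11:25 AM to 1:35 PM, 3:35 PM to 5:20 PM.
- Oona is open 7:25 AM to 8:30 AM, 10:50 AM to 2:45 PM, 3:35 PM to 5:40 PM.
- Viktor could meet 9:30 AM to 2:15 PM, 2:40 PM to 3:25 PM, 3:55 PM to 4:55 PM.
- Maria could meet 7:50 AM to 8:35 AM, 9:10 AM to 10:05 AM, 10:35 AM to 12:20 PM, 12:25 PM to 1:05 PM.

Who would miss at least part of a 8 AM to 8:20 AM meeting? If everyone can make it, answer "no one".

Ines, Uma, Viktor

Uma: not fully free for 08:00-08:20. Beatriz: free for 08:00-08:20. Ines: not fully free for 08:00-08:20. Mateo: free for 08:00-08:20. Oona: free for 08:00-08:20. Viktor: not fully free for 08:00-08:20. Maria: free for 08:00-08:20.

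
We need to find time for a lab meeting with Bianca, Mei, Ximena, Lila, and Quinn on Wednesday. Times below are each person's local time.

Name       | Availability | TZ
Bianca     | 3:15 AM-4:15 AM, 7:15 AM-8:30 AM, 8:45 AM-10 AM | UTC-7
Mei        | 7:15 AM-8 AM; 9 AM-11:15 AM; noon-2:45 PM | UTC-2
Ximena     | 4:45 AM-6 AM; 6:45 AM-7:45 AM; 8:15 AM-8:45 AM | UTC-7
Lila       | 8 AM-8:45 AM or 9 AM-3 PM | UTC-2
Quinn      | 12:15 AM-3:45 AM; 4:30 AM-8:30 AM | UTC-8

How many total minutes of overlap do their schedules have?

Bianca in UTC: 10:15-11:15, 14:15-15:30, 15:45-17:00 (add 7h to convert from UTC-7).
Mei in UTC: 09:15-10:00, 11:00-13:15, 14:00-16:45 (add 2h to convert from UTC-2).
Ximena in UTC: 11:45-13:00, 13:45-14:45, 15:15-15:45 (add 7h to convert from UTC-7).
Lila in UTC: 10:00-10:45, 11:00-17:00 (add 2h to convert from UTC-2).
Quinn in UTC: 08:15-11:45, 12:30-16:30 (add 8h to convert from UTC-8).
Bianca ∩ Mei: 11:00-11:15, 14:15-15:30, 15:45-16:45.
Bianca ∩ Mei ∩ Ximena: 14:15-14:45, 15:15-15:30.
Bianca ∩ Mei ∩ Ximena ∩ Lila: 14:15-14:45, 15:15-15:30.
Bianca ∩ Mei ∩ Ximena ∩ Lila ∩ Quinn: 14:15-14:45, 15:15-15:30.
Those are the intersection windows.
Summing the common windows: 30 + 15 = 45 minutes.

45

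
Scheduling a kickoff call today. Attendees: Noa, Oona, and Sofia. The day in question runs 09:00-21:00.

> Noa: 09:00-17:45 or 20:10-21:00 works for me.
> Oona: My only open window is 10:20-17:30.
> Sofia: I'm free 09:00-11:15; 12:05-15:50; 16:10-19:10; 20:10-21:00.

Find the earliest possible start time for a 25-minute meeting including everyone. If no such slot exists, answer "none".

10:20

Noa ∩ Oona: 10:20-17:30.
Noa ∩ Oona ∩ Sofia: 10:20-11:15, 12:05-15:50, 16:10-17:30.
The first common window of at least 25 minutes is 10:20-11:15, so the earliest start is 10:20.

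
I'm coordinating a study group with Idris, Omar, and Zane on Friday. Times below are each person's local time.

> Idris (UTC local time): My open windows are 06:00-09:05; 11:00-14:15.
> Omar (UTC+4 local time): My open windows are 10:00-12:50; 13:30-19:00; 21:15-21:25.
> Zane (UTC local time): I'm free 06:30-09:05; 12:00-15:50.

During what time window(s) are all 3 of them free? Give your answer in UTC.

Idris in UTC: 06:00-09:05, 11:00-14:15.
Omar in UTC: 06:00-08:50, 09:30-15:00, 17:15-17:25 (subtract 4h to convert from UTC+4).
Zane in UTC: 06:30-09:05, 12:00-15:50.
Idris ∩ Omar: 06:00-08:50, 11:00-14:15.
Idris ∩ Omar ∩ Zane: 06:30-08:50, 12:00-14:15.

06:30-08:50, 12:00-14:15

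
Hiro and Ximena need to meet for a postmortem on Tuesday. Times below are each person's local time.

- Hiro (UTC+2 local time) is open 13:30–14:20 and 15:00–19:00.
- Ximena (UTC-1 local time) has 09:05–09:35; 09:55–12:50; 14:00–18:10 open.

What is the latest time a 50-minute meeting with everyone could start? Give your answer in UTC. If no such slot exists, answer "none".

16:10

Hiro in UTC: 11:30-12:20, 13:00-17:00 (subtract 2h to convert from UTC+2).
Ximena in UTC: 10:05-10:35, 10:55-13:50, 15:00-19:10 (add 1h to convert from UTC-1).
Hiro ∩ Ximena: 11:30-12:20, 13:00-13:50, 15:00-17:00.
So the common availability across everyone is 11:30-12:20, 13:00-13:50, 15:00-17:00.
The last common window of at least 50 minutes is 15:00-17:00; a 50-minute meeting can start as late as 16:10 and still end by 17:00.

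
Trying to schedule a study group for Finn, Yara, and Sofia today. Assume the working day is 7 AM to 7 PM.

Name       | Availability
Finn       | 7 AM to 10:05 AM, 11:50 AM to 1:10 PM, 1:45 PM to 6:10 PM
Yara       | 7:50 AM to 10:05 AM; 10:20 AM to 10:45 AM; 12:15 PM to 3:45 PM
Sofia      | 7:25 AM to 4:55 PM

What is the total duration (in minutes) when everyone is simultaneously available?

310

Finn ∩ Yara: 07:50-10:05, 12:15-13:10, 13:45-15:45.
Finn ∩ Yara ∩ Sofia: 07:50-10:05, 12:15-13:10, 13:45-15:45.
So the common availability across everyone is 07:50-10:05, 12:15-13:10, 13:45-15:45.
Summing the common windows: 135 + 55 + 120 = 310 minutes.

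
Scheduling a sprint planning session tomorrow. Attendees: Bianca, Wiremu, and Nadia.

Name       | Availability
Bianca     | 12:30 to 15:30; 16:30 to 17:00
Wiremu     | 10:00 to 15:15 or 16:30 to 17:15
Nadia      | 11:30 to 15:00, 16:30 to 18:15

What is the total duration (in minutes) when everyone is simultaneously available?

Bianca ∩ Wiremu: 12:30-15:15, 16:30-17:00.
Bianca ∩ Wiremu ∩ Nadia: 12:30-15:00, 16:30-17:00.
Summing the common windows: 150 + 30 = 180 minutes.

180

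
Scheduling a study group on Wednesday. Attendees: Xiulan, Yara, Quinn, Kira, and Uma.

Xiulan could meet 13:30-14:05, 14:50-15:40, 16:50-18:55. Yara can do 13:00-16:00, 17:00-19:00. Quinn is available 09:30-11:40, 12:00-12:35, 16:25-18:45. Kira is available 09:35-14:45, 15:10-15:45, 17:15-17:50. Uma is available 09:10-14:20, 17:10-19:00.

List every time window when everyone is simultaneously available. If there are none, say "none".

Xiulan ∩ Yara: 13:30-14:05, 14:50-15:40, 17:00-18:55.
Xiulan ∩ Yara ∩ Quinn: 17:00-18:45.
Xiulan ∩ Yara ∩ Quinn ∩ Kira: 17:15-17:50.
Xiulan ∩ Yara ∩ Quinn ∩ Kira ∩ Uma: 17:15-17:50.

17:15-17:50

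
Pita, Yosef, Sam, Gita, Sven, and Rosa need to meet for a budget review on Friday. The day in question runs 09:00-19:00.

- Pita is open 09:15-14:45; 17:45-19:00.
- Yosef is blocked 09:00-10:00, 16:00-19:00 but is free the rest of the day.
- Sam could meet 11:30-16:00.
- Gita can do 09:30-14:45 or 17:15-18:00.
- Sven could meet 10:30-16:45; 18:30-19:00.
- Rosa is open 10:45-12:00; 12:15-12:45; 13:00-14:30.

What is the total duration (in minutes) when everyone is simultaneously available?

Pita free: 09:15-14:45, 17:45-19:00.
Yosef free: 10:00-16:00 (invert busy blocks within the working day).
Sam free: 11:30-16:00.
Gita free: 09:30-14:45, 17:15-18:00.
Sven free: 10:30-16:45, 18:30-19:00.
Rosa free: 10:45-12:00, 12:15-12:45, 13:00-14:30.
Pita ∩ Yosef: 10:00-14:45.
Pita ∩ Yosef ∩ Sam: 11:30-14:45.
Pita ∩ Yosef ∩ Sam ∩ Gita: 11:30-14:45.
Pita ∩ Yosef ∩ Sam ∩ Gita ∩ Sven: 11:30-14:45.
Pita ∩ Yosef ∩ Sam ∩ Gita ∩ Sven ∩ Rosa: 11:30-12:00, 12:15-12:45, 13:00-14:30.
So the common availability across everyone is 11:30-12:00, 12:15-12:45, 13:00-14:30.
Summing the common windows: 30 + 30 + 90 = 150 minutes.

150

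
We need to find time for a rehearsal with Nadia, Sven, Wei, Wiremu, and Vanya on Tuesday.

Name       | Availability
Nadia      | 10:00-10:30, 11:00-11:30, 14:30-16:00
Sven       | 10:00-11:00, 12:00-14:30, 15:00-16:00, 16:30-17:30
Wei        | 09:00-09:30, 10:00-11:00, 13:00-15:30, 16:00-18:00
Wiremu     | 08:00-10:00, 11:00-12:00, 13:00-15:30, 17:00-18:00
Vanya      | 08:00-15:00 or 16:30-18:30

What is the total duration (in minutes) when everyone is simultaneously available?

Nadia ∩ Sven: 10:00-10:30, 15:00-16:00.
Nadia ∩ Sven ∩ Wei: 10:00-10:30, 15:00-15:30.
Nadia ∩ Sven ∩ Wei ∩ Wiremu: 15:00-15:30.
Nadia ∩ Sven ∩ Wei ∩ Wiremu ∩ Vanya: ∅.
There is no time when everyone is free.
There is no common window, so the total is 0 minutes.

0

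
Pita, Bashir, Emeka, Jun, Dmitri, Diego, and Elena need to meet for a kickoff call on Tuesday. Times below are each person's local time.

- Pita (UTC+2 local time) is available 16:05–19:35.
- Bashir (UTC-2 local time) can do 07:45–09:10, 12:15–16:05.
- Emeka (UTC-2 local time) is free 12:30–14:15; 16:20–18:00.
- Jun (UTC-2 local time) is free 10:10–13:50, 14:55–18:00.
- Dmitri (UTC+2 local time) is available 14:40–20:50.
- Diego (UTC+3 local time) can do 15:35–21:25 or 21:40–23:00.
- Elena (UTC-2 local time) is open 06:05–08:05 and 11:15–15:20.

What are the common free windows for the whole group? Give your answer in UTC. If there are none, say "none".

Pita in UTC: 14:05-17:35 (subtract 2h to convert from UTC+2).
Bashir in UTC: 09:45-11:10, 14:15-18:05 (add 2h to convert from UTC-2).
Emeka in UTC: 14:30-16:15, 18:20-20:00 (add 2h to convert from UTC-2).
Jun in UTC: 12:10-15:50, 16:55-20:00 (add 2h to convert from UTC-2).
Dmitri in UTC: 12:40-18:50 (subtract 2h to convert from UTC+2).
Diego in UTC: 12:35-18:25, 18:40-20:00 (subtract 3h to convert from UTC+3).
Elena in UTC: 08:05-10:05, 13:15-17:20 (add 2h to convert from UTC-2).
Pita ∩ Bashir: 14:15-17:35.
Pita ∩ Bashir ∩ Emeka: 14:30-16:15.
Pita ∩ Bashir ∩ Emeka ∩ Jun: 14:30-15:50.
Pita ∩ Bashir ∩ Emeka ∩ Jun ∩ Dmitri: 14:30-15:50.
Pita ∩ Bashir ∩ Emeka ∩ Jun ∩ Dmitri ∩ Diego: 14:30-15:50.
Pita ∩ Bashir ∩ Emeka ∩ Jun ∩ Dmitri ∩ Diego ∩ Elena: 14:30-15:50.

14:30-15:50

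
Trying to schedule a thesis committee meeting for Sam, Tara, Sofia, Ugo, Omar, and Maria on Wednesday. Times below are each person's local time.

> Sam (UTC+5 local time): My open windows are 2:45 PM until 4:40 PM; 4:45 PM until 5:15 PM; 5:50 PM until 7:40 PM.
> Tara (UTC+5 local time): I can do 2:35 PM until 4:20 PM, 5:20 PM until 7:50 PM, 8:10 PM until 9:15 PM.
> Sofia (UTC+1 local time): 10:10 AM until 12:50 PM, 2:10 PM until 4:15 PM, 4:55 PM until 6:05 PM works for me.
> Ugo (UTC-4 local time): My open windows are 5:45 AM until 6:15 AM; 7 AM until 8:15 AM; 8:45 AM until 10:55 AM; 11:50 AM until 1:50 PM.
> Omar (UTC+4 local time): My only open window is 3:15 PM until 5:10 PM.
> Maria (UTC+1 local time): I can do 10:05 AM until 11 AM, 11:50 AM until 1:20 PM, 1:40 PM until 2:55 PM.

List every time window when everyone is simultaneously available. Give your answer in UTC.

11:15-11:20

Sam in UTC: 09:45-11:40, 11:45-12:15, 12:50-14:40 (subtract 5h to convert from UTC+5).
Tara in UTC: 09:35-11:20, 12:20-14:50, 15:10-16:15 (subtract 5h to convert from UTC+5).
Sofia in UTC: 09:10-11:50, 13:10-15:15, 15:55-17:05 (subtract 1h to convert from UTC+1).
Ugo in UTC: 09:45-10:15, 11:00-12:15, 12:45-14:55, 15:50-17:50 (add 4h to convert from UTC-4).
Omar in UTC: 11:15-13:10 (subtract 4h to convert from UTC+4).
Maria in UTC: 09:05-10:00, 10:50-12:20, 12:40-13:55 (subtract 1h to convert from UTC+1).
Sam ∩ Tara: 09:45-11:20, 12:50-14:40.
Sam ∩ Tara ∩ Sofia: 09:45-11:20, 13:10-14:40.
Sam ∩ Tara ∩ Sofia ∩ Ugo: 09:45-10:15, 11:00-11:20, 13:10-14:40.
Sam ∩ Tara ∩ Sofia ∩ Ugo ∩ Omar: 11:15-11:20.
Sam ∩ Tara ∩ Sofia ∩ Ugo ∩ Omar ∩ Maria: 11:15-11:20.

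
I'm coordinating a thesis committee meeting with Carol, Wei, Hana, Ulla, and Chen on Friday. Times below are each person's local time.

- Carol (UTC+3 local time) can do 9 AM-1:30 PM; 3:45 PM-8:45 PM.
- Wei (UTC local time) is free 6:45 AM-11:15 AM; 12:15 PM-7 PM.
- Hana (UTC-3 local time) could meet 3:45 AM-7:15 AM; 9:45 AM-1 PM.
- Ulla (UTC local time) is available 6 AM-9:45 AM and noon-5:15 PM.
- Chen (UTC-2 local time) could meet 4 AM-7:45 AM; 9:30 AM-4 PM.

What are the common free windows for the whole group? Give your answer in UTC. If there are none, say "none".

Carol in UTC: 06:00-10:30, 12:45-17:45 (subtract 3h to convert from UTC+3).
Wei in UTC: 06:45-11:15, 12:15-19:00.
Hana in UTC: 06:45-10:15, 12:45-16:00 (add 3h to convert from UTC-3).
Ulla in UTC: 06:00-09:45, 12:00-17:15.
Chen in UTC: 06:00-09:45, 11:30-18:00 (add 2h to convert from UTC-2).
Carol ∩ Wei: 06:45-10:30, 12:45-17:45.
Carol ∩ Wei ∩ Hana: 06:45-10:15, 12:45-16:00.
Carol ∩ Wei ∩ Hana ∩ Ulla: 06:45-09:45, 12:45-16:00.
Carol ∩ Wei ∩ Hana ∩ Ulla ∩ Chen: 06:45-09:45, 12:45-16:00.

06:45-09:45, 12:45-16:00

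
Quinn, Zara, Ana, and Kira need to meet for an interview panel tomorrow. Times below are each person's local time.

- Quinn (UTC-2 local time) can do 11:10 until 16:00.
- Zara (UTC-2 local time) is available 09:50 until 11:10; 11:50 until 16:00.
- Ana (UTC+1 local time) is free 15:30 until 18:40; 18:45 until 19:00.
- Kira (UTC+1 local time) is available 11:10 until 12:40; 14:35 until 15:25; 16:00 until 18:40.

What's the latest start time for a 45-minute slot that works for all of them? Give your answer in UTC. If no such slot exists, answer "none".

Quinn in UTC: 13:10-18:00 (add 2h to convert from UTC-2).
Zara in UTC: 11:50-13:10, 13:50-18:00 (add 2h to convert from UTC-2).
Ana in UTC: 14:30-17:40, 17:45-18:00 (subtract 1h to convert from UTC+1).
Kira in UTC: 10:10-11:40, 13:35-14:25, 15:00-17:40 (subtract 1h to convert from UTC+1).
Quinn ∩ Zara: 13:50-18:00.
Quinn ∩ Zara ∩ Ana: 14:30-17:40, 17:45-18:00.
Quinn ∩ Zara ∩ Ana ∩ Kira: 15:00-17:40.
The last common window of at least 45 minutes is 15:00-17:40; a 45-minute meeting can start as late as 16:55 and still end by 17:40.

16:55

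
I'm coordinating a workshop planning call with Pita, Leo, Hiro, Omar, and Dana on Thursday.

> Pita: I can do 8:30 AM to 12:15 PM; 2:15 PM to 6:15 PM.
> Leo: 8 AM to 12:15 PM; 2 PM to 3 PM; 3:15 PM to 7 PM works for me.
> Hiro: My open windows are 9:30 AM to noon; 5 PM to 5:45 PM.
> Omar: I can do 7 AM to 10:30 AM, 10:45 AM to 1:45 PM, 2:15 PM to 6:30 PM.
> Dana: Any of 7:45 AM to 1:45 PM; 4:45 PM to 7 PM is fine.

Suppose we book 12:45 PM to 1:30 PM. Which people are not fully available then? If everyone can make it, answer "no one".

Pita: not fully free for 12:45-13:30. Leo: not fully free for 12:45-13:30. Hiro: not fully free for 12:45-13:30. Omar: free for 12:45-13:30. Dana: free for 12:45-13:30.

Hiro, Leo, Pita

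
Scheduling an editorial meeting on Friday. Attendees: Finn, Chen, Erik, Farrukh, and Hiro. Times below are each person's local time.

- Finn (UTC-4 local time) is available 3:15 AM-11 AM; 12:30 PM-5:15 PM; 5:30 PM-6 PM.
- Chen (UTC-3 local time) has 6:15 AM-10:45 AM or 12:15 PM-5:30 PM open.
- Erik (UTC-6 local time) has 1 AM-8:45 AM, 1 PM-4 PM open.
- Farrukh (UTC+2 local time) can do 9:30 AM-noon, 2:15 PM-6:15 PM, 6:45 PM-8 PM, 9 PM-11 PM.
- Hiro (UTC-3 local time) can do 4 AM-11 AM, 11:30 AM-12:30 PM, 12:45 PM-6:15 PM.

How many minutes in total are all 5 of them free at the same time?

225

Finn in UTC: 07:15-15:00, 16:30-21:15, 21:30-22:00 (add 4h to convert from UTC-4).
Chen in UTC: 09:15-13:45, 15:15-20:30 (add 3h to convert from UTC-3).
Erik in UTC: 07:00-14:45, 19:00-22:00 (add 6h to convert from UTC-6).
Farrukh in UTC: 07:30-10:00, 12:15-16:15, 16:45-18:00, 19:00-21:00 (subtract 2h to convert from UTC+2).
Hiro in UTC: 07:00-14:00, 14:30-15:30, 15:45-21:15 (add 3h to convert from UTC-3).
Finn ∩ Chen: 09:15-13:45, 16:30-20:30.
Finn ∩ Chen ∩ Erik: 09:15-13:45, 19:00-20:30.
Finn ∩ Chen ∩ Erik ∩ Farrukh: 09:15-10:00, 12:15-13:45, 19:00-20:30.
Finn ∩ Chen ∩ Erik ∩ Farrukh ∩ Hiro: 09:15-10:00, 12:15-13:45, 19:00-20:30.
Those are the intersection windows.
Summing the common windows: 45 + 90 + 90 = 225 minutes.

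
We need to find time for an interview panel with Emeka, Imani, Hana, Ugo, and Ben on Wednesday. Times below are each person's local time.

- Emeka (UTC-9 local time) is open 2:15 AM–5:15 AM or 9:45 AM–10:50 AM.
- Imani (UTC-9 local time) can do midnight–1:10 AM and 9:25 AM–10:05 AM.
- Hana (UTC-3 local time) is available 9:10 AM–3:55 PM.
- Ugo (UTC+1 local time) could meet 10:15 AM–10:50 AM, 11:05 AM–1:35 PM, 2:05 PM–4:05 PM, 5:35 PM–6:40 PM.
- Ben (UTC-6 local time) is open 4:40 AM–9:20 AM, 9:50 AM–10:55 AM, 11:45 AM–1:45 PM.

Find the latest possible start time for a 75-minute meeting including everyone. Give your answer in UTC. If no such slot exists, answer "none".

Emeka in UTC: 11:15-14:15, 18:45-19:50 (add 9h to convert from UTC-9).
Imani in UTC: 09:00-10:10, 18:25-19:05 (add 9h to convert from UTC-9).
Hana in UTC: 12:10-18:55 (add 3h to convert from UTC-3).
Ugo in UTC: 09:15-09:50, 10:05-12:35, 13:05-15:05, 16:35-17:40 (subtract 1h to convert from UTC+1).
Ben in UTC: 10:40-15:20, 15:50-16:55, 17:45-19:45 (add 6h to convert from UTC-6).
Emeka ∩ Imani: 18:45-19:05.
Emeka ∩ Imani ∩ Hana: 18:45-18:55.
Emeka ∩ Imani ∩ Hana ∩ Ugo: ∅.
Emeka ∩ Imani ∩ Hana ∩ Ugo ∩ Ben: ∅.
There is no time when everyone is free.
No common window is at least 75 minutes long.

none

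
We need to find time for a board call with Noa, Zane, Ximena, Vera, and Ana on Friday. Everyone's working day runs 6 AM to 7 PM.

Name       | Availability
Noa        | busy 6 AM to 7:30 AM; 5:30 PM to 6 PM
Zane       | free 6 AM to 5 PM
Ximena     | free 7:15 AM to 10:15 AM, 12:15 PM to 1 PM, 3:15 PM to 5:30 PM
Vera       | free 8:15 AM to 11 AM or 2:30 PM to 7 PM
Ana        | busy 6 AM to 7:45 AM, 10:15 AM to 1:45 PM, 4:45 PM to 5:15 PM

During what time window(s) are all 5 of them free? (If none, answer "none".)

Noa free: 07:30-17:30, 18:00-19:00 (invert busy blocks within the working day).
Zane free: 06:00-17:00.
Ximena free: 07:15-10:15, 12:15-13:00, 15:15-17:30.
Vera free: 08:15-11:00, 14:30-19:00.
Ana free: 07:45-10:15, 13:45-16:45, 17:15-19:00 (invert busy blocks within the working day).
Noa ∩ Zane: 07:30-17:00.
Noa ∩ Zane ∩ Ximena: 07:30-10:15, 12:15-13:00, 15:15-17:00.
Noa ∩ Zane ∩ Ximena ∩ Vera: 08:15-10:15, 15:15-17:00.
Noa ∩ Zane ∩ Ximena ∩ Vera ∩ Ana: 08:15-10:15, 15:15-16:45.

08:15-10:15, 15:15-16:45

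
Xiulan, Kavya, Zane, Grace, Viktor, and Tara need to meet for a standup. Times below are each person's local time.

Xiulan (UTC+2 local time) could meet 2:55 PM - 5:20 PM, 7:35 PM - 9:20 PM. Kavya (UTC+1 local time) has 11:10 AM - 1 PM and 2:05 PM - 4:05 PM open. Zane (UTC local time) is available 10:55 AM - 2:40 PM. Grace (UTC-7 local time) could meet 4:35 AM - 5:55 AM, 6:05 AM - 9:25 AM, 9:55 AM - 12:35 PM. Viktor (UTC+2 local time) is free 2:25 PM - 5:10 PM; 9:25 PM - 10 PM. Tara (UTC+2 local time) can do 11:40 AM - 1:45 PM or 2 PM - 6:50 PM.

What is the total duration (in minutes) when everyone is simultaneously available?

95

Xiulan in UTC: 12:55-15:20, 17:35-19:20 (subtract 2h to convert from UTC+2).
Kavya in UTC: 10:10-12:00, 13:05-15:05 (subtract 1h to convert from UTC+1).
Zane in UTC: 10:55-14:40.
Grace in UTC: 11:35-12:55, 13:05-16:25, 16:55-19:35 (add 7h to convert from UTC-7).
Viktor in UTC: 12:25-15:10, 19:25-20:00 (subtract 2h to convert from UTC+2).
Tara in UTC: 09:40-11:45, 12:00-16:50 (subtract 2h to convert from UTC+2).
Xiulan ∩ Kavya: 13:05-15:05.
Xiulan ∩ Kavya ∩ Zane: 13:05-14:40.
Xiulan ∩ Kavya ∩ Zane ∩ Grace: 13:05-14:40.
Xiulan ∩ Kavya ∩ Zane ∩ Grace ∩ Viktor: 13:05-14:40.
Xiulan ∩ Kavya ∩ Zane ∩ Grace ∩ Viktor ∩ Tara: 13:05-14:40.
That's a single block of 95 minutes.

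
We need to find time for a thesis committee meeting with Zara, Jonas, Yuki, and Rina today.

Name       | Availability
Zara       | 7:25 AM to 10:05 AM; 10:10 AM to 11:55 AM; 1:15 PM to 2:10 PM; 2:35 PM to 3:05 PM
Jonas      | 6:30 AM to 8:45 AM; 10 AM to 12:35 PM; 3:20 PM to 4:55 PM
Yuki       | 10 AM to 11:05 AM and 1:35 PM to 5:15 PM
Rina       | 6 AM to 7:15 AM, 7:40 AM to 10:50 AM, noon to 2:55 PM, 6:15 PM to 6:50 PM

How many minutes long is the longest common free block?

40

Zara ∩ Jonas: 07:25-08:45, 10:00-10:05, 10:10-11:55.
Zara ∩ Jonas ∩ Yuki: 10:00-10:05, 10:10-11:05.
Zara ∩ Jonas ∩ Yuki ∩ Rina: 10:00-10:05, 10:10-10:50.
Those are the intersection windows.
The longest is 10:10-10:50 at 40 minutes.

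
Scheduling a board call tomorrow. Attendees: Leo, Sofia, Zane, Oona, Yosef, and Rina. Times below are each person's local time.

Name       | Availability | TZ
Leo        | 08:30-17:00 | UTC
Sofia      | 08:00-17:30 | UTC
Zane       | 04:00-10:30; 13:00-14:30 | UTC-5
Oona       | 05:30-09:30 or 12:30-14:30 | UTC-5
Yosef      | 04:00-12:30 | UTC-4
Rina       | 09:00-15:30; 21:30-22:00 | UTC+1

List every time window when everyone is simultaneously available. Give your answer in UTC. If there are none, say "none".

10:30-14:30

Leo in UTC: 08:30-17:00.
Sofia in UTC: 08:00-17:30.
Zane in UTC: 09:00-15:30, 18:00-19:30 (add 5h to convert from UTC-5).
Oona in UTC: 10:30-14:30, 17:30-19:30 (add 5h to convert from UTC-5).
Yosef in UTC: 08:00-16:30 (add 4h to convert from UTC-4).
Rina in UTC: 08:00-14:30, 20:30-21:00 (subtract 1h to convert from UTC+1).
Leo ∩ Sofia: 08:30-17:00.
Leo ∩ Sofia ∩ Zane: 09:00-15:30.
Leo ∩ Sofia ∩ Zane ∩ Oona: 10:30-14:30.
Leo ∩ Sofia ∩ Zane ∩ Oona ∩ Yosef: 10:30-14:30.
Leo ∩ Sofia ∩ Zane ∩ Oona ∩ Yosef ∩ Rina: 10:30-14:30.
Those are the intersection windows.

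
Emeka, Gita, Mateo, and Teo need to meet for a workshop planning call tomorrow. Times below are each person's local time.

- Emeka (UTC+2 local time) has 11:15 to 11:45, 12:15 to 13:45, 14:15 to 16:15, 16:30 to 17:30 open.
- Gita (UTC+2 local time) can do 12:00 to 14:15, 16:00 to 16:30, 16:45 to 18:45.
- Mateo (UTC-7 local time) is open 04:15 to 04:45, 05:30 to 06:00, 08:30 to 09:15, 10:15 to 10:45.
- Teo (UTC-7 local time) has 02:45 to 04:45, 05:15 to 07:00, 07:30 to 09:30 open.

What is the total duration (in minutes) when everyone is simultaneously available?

Emeka in UTC: 09:15-09:45, 10:15-11:45, 12:15-14:15, 14:30-15:30 (subtract 2h to convert from UTC+2).
Gita in UTC: 10:00-12:15, 14:00-14:30, 14:45-16:45 (subtract 2h to convert from UTC+2).
Mateo in UTC: 11:15-11:45, 12:30-13:00, 15:30-16:15, 17:15-17:45 (add 7h to convert from UTC-7).
Teo in UTC: 09:45-11:45, 12:15-14:00, 14:30-16:30 (add 7h to convert from UTC-7).
Emeka ∩ Gita: 10:15-11:45, 14:00-14:15, 14:45-15:30.
Emeka ∩ Gita ∩ Mateo: 11:15-11:45.
Emeka ∩ Gita ∩ Mateo ∩ Teo: 11:15-11:45.
That's a single block of 30 minutes.

30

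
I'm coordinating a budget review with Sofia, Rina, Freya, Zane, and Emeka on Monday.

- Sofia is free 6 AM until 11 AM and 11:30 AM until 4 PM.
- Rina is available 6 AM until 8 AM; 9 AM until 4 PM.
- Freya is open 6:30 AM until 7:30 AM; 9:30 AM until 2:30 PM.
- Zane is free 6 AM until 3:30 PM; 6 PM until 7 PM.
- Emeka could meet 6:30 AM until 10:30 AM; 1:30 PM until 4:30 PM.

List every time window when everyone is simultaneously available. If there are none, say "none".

06:30-07:30, 09:30-10:30, 13:30-14:30

Sofia ∩ Rina: 06:00-08:00, 09:00-11:00, 11:30-16:00.
Sofia ∩ Rina ∩ Freya: 06:30-07:30, 09:30-11:00, 11:30-14:30.
Sofia ∩ Rina ∩ Freya ∩ Zane: 06:30-07:30, 09:30-11:00, 11:30-14:30.
Sofia ∩ Rina ∩ Freya ∩ Zane ∩ Emeka: 06:30-07:30, 09:30-10:30, 13:30-14:30.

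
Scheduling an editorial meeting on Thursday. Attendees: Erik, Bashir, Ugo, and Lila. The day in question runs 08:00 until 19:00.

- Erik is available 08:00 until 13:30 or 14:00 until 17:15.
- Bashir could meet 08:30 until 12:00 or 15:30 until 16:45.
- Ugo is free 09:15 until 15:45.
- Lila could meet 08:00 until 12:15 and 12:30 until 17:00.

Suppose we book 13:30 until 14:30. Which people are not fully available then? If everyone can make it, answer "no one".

Erik: not fully free for 13:30-14:30. Bashir: not fully free for 13:30-14:30. Ugo: free for 13:30-14:30. Lila: free for 13:30-14:30.

Bashir, Erik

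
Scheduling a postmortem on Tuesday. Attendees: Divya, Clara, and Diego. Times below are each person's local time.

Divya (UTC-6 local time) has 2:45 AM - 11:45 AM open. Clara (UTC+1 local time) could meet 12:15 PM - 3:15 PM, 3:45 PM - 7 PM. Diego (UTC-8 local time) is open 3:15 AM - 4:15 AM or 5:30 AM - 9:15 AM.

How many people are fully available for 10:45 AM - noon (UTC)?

Divya in UTC: 08:45-17:45 (add 6h to convert from UTC-6).
Clara in UTC: 11:15-14:15, 14:45-18:00 (subtract 1h to convert from UTC+1).
Diego in UTC: 11:15-12:15, 13:30-17:15 (add 8h to convert from UTC-8).
Divya can make the full 10:45-12:00 slot — that's 1.

1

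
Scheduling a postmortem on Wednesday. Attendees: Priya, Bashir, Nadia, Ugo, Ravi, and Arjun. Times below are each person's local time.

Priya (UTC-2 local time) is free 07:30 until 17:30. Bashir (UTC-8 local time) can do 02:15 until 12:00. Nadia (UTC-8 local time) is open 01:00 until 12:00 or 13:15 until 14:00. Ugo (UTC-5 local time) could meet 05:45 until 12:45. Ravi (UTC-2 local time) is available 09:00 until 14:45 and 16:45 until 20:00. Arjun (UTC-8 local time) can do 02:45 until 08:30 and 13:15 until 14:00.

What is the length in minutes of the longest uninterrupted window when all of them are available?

Priya in UTC: 09:30-19:30 (add 2h to convert from UTC-2).
Bashir in UTC: 10:15-20:00 (add 8h to convert from UTC-8).
Nadia in UTC: 09:00-20:00, 21:15-22:00 (add 8h to convert from UTC-8).
Ugo in UTC: 10:45-17:45 (add 5h to convert from UTC-5).
Ravi in UTC: 11:00-16:45, 18:45-22:00 (add 2h to convert from UTC-2).
Arjun in UTC: 10:45-16:30, 21:15-22:00 (add 8h to convert from UTC-8).
Priya ∩ Bashir: 10:15-19:30.
Priya ∩ Bashir ∩ Nadia: 10:15-19:30.
Priya ∩ Bashir ∩ Nadia ∩ Ugo: 10:45-17:45.
Priya ∩ Bashir ∩ Nadia ∩ Ugo ∩ Ravi: 11:00-16:45.
Priya ∩ Bashir ∩ Nadia ∩ Ugo ∩ Ravi ∩ Arjun: 11:00-16:30.
The longest is 11:00-16:30 at 330 minutes.

330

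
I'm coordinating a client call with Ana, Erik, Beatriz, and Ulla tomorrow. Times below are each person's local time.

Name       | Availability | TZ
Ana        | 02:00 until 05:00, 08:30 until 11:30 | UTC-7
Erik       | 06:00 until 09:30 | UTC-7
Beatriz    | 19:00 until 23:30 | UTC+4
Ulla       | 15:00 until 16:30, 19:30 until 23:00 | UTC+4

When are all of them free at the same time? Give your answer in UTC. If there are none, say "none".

Ana in UTC: 09:00-12:00, 15:30-18:30 (add 7h to convert from UTC-7).
Erik in UTC: 13:00-16:30 (add 7h to convert from UTC-7).
Beatriz in UTC: 15:00-19:30 (subtract 4h to convert from UTC+4).
Ulla in UTC: 11:00-12:30, 15:30-19:00 (subtract 4h to convert from UTC+4).
Ana ∩ Erik: 15:30-16:30.
Ana ∩ Erik ∩ Beatriz: 15:30-16:30.
Ana ∩ Erik ∩ Beatriz ∩ Ulla: 15:30-16:30.

15:30-16:30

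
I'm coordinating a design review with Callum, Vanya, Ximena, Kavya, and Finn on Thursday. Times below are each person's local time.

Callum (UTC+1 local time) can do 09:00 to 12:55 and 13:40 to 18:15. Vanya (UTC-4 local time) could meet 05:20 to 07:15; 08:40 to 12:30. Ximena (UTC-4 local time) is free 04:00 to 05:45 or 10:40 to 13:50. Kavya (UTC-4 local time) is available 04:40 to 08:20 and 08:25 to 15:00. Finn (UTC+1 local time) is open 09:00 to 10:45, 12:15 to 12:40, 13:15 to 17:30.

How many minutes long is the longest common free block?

110

Callum in UTC: 08:00-11:55, 12:40-17:15 (subtract 1h to convert from UTC+1).
Vanya in UTC: 09:20-11:15, 12:40-16:30 (add 4h to convert from UTC-4).
Ximena in UTC: 08:00-09:45, 14:40-17:50 (add 4h to convert from UTC-4).
Kavya in UTC: 08:40-12:20, 12:25-19:00 (add 4h to convert from UTC-4).
Finn in UTC: 08:00-09:45, 11:15-11:40, 12:15-16:30 (subtract 1h to convert from UTC+1).
Callum ∩ Vanya: 09:20-11:15, 12:40-16:30.
Callum ∩ Vanya ∩ Ximena: 09:20-09:45, 14:40-16:30.
Callum ∩ Vanya ∩ Ximena ∩ Kavya: 09:20-09:45, 14:40-16:30.
Callum ∩ Vanya ∩ Ximena ∩ Kavya ∩ Finn: 09:20-09:45, 14:40-16:30.
The longest is 14:40-16:30 at 110 minutes.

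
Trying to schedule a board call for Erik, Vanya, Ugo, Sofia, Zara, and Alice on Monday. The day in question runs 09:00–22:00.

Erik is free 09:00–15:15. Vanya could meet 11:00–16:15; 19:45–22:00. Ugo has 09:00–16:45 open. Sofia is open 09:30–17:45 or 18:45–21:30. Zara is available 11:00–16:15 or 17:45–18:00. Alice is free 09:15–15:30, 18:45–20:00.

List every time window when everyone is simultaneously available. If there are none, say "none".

11:00-15:15

Erik ∩ Vanya: 11:00-15:15.
Erik ∩ Vanya ∩ Ugo: 11:00-15:15.
Erik ∩ Vanya ∩ Ugo ∩ Sofia: 11:00-15:15.
Erik ∩ Vanya ∩ Ugo ∩ Sofia ∩ Zara: 11:00-15:15.
Erik ∩ Vanya ∩ Ugo ∩ Sofia ∩ Zara ∩ Alice: 11:00-15:15.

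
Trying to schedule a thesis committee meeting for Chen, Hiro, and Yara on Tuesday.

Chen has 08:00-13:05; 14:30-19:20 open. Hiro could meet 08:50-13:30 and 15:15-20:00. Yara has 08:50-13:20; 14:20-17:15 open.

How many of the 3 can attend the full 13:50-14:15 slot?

nobody can make the full 13:50-14:15 slot — that's 0.

0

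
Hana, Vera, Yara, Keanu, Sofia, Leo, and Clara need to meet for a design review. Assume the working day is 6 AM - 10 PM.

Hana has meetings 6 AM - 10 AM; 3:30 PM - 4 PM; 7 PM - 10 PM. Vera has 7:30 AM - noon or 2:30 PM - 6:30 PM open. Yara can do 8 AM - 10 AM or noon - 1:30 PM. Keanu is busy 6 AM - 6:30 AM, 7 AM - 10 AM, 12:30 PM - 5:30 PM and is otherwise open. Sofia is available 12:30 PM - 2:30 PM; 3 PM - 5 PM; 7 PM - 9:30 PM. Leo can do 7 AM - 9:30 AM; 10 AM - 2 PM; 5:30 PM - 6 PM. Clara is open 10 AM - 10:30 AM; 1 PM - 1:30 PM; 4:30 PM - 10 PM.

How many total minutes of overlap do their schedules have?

0

Hana free: 10:00-15:30, 16:00-19:00 (invert busy blocks within the working day).
Vera free: 07:30-12:00, 14:30-18:30.
Yara free: 08:00-10:00, 12:00-13:30.
Keanu free: 06:30-07:00, 10:00-12:30, 17:30-22:00 (invert busy blocks within the working day).
Sofia free: 12:30-14:30, 15:00-17:00, 19:00-21:30.
Leo free: 07:00-09:30, 10:00-14:00, 17:30-18:00.
Clara free: 10:00-10:30, 13:00-13:30, 16:30-22:00.
Hana ∩ Vera: 10:00-12:00, 14:30-15:30, 16:00-18:30.
Hana ∩ Vera ∩ Yara: ∅.
Hana ∩ Vera ∩ Yara ∩ Keanu: ∅.
Hana ∩ Vera ∩ Yara ∩ Keanu ∩ Sofia: ∅.
Hana ∩ Vera ∩ Yara ∩ Keanu ∩ Sofia ∩ Leo: ∅.
Hana ∩ Vera ∩ Yara ∩ Keanu ∩ Sofia ∩ Leo ∩ Clara: ∅.
There is no time when everyone is free.
There is no common window, so the total is 0 minutes.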